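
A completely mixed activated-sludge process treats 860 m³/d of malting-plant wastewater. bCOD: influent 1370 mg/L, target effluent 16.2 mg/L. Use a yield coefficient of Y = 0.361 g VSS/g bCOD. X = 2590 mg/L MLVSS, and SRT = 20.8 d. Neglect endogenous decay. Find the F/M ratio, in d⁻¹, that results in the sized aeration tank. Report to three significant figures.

F/M ≈ 0.135 d⁻¹

Biomass mass balance (decay neglected): V·X = Y·Q·(S₀ − S)·θ_c, so V = 0.361 × 860 × (1370 − 16.2) × 20.8 / 2590 = 3375 m³.
Food-to-microorganism ratio F/M = Q S₀ / (V X) = 860 × 1370 / (3375 × 2590) = 0.1348 d⁻¹.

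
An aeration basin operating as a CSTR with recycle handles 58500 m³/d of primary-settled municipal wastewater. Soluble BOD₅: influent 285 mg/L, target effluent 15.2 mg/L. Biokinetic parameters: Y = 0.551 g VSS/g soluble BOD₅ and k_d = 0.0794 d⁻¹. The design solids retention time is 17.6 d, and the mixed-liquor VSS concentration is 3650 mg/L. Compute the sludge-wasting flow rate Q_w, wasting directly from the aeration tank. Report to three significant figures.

Q_w ≈ 994 m³/d

Steady-state biomass mass balance: V·X·(1 + k_d·θ_c) = Y·Q·(S₀ − S)·θ_c, so V = 0.551 × 58500 × (285 − 15.2) × 17.6 / [3650 × (1 + 0.0794 × 17.6)] = 1.53×10^8 / 8751 = 17491 m³.
With mixed-liquor wasting, θ_c = V/Q_w, so Q_w = V/θ_c = 17491/17.6 = 993.8 m³/d.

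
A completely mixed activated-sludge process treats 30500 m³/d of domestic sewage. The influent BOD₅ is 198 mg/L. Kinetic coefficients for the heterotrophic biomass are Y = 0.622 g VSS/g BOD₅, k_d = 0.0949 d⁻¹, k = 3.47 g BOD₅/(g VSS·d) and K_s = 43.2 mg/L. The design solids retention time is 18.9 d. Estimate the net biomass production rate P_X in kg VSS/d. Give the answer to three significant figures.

From the Monod/SRT balance for a CMAS, S = K_s·(1+k_d θ_c)/[θ_c·(Y k − k_d) − 1] = 43.2 × (1 + 0.0949 × 18.9) / [18.9 × (0.622 × 3.47 − 0.0949) − 1] = 120.7 / 38.00 = 3.176 mg/L.
Y_obs = Y / (1 + k_d θ_c) = 0.622 / (1 + 0.0949 × 18.9) = 0.622 / 2.794 = 0.2227.
ΔS = 198 − 3.18 = 194.8 mg/L, so the substrate removal rate is 30500 × 194.8/1000 = 5942 kg BOD₅/d.
Net biomass production P_X = Y_obs × Q·(S₀ − S) = 0.2227 × 5942 = 1323 kg VSS/d.

P_X ≈ 1320 kg VSS/d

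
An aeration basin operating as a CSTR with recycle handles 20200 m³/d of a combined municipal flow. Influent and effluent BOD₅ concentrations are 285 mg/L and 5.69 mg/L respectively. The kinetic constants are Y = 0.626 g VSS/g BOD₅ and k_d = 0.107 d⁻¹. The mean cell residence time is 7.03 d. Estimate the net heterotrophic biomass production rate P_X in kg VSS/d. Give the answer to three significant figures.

P_X ≈ 2020 kg VSS/d

Observed yield with endogenous decay: Y_obs = Y / (1 + k_d·θ_c) = 0.626 / (1 + 0.107 × 7.03) = 0.626 / 1.752 = 0.3573 g VSS/g BOD₅.
Mass of BOD₅ removed per day: Q(S₀ − S) = 20200 × 279.3 g/m³ = 5642 kg/d.
Biomass produced: P_X = Y_obs·Q·ΔS = 0.3573 × 5642 ≈ 2016 kg VSS/d.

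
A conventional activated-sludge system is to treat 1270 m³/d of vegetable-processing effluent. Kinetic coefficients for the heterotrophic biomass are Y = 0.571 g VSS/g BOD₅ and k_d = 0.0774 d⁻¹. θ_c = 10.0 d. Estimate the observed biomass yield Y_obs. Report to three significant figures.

Y_obs ≈ 0.322 g VSS/g BOD₅

The observed yield is Y_obs = Y/(1 + k_d·θ_c) = 0.571 / (1 + 0.0774 × 10.0) = 0.571 / 1.774 = 0.3219 g VSS per g BOD₅ removed.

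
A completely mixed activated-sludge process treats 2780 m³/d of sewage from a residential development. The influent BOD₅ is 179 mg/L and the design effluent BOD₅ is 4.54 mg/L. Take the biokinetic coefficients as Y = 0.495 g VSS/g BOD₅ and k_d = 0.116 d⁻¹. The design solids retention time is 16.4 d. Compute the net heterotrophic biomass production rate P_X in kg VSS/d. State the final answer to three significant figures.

Correct the yield for decay: Y_obs = Y/(1 + k_d θ_c) = 0.495 / (1 + 0.116 × 16.4) = 0.495 / 2.902 = 0.1705.
Substrate removed = Q·(S₀ − S) = 2780 m³/d × (179 − 4.54) g/m³ = 4.85×10^5 g/d = 485.0 kg/d.
Biomass produced: P_X = Y_obs·Q·ΔS = 0.1705 × 485.0 ≈ 82.72 kg VSS/d.

P_X ≈ 82.7 kg VSS/d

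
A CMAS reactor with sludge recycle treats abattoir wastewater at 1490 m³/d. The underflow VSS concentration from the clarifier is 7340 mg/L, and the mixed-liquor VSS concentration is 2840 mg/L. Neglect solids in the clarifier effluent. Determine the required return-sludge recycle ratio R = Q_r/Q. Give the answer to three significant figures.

Solids balance on the clarifier gives (1+R)X = R·X_r, so R = X/(X_r − X) = 2840 / (7340 − 2840) = 0.6311.

R ≈ 0.631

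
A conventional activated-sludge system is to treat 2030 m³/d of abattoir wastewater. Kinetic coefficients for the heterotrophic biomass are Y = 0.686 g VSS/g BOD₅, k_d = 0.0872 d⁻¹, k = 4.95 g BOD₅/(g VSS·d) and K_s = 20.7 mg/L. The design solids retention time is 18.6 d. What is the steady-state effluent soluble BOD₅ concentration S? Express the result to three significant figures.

S ≈ 0.897 mg/L

For a completely mixed reactor with recycle the Lawrence–McCarty relation gives S = K_s·(1 + k_d·θ_c) / [θ_c·(Y·k − k_d) − 1] = 20.7 × (1 + 0.0872 × 18.6) / [18.6 × (0.686 × 4.95 − 0.0872) − 1] = 54.27 / 60.54 = 0.8965 mg/L.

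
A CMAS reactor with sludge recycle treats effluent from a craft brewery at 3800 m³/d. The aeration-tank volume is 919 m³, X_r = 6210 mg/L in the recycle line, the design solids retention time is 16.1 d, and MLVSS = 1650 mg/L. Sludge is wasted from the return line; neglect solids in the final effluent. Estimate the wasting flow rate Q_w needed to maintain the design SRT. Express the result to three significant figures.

θ_c = V·X/(Q_w·X_r) when wasting from the recycle, so Q_w = V·X/(θ_c·X_r) = 919.0 × 1650 / (16.1 × 6210) = 15.17 m³/d.

Q_w ≈ 15.2 m³/d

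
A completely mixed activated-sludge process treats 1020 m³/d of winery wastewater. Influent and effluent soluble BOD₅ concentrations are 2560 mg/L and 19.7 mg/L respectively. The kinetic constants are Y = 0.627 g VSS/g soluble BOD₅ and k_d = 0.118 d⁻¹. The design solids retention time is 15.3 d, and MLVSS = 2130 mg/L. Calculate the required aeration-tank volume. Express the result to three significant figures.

Rearranging the biomass balance for a CMAS with decay, V = Y·Q·ΔS·θ_c / [X·(1+k_d θ_c)] = 0.627 × 1020 × (2560 − 19.7) × 15.3 / [2130 × (1 + 0.118 × 15.3)] = 2.49×10^7 / 5976 = 4160 m³.

V ≈ 4160 m³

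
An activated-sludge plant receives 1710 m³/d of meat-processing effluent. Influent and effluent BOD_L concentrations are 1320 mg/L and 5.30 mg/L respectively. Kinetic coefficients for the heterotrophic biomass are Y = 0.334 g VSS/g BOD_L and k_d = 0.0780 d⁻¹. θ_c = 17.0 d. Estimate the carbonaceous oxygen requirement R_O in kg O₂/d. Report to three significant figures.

R_O ≈ 1790 kg O₂/d

Correct the yield for decay: Y_obs = Y/(1 + k_d θ_c) = 0.334 / (1 + 0.0780 × 17.0) = 0.334 / 2.326 = 0.1436.
ΔS = 1320 − 5.30 = 1315 mg/L, so the substrate removal rate is 1710 × 1315/1000 = 2248 kg BOD_L/d.
Biomass synthesised: P_X = Y_obs × 2248 = 322.8 kg VSS/d.
R_O = Q·ΔS − 1.42 P_X = 2248 − 458.4 = 1790 kg O₂/d.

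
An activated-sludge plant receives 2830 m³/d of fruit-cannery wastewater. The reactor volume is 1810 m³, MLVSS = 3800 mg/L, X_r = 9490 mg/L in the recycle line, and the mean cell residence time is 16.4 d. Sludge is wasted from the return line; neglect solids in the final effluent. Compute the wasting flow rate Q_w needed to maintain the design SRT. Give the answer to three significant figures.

Q_w = (V·X)/(θ_c X_r) = 1810 × 3800 / (16.4 × 9490) = 44.19 m³/d.

Q_w ≈ 44.2 m³/d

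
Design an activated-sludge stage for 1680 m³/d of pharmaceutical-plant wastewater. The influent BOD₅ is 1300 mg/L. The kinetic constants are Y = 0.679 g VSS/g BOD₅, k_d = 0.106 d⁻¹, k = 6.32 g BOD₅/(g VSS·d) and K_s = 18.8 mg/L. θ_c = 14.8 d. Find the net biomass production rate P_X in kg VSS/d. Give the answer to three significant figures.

P_X ≈ 577 kg VSS/d

For a completely mixed reactor with recycle the Lawrence–McCarty relation gives S = K_s·(1 + k_d·θ_c) / [θ_c·(Y·k − k_d) − 1] = 18.8 × (1 + 0.106 × 14.8) / [14.8 × (0.679 × 6.32 − 0.106) − 1] = 48.29 / 60.94 = 0.7924 mg/L.
Correct the yield for decay: Y_obs = Y/(1 + k_d θ_c) = 0.679 / (1 + 0.106 × 14.8) = 0.679 / 2.569 = 0.2643.
ΔS = 1300 − 0.792 = 1299 mg/L, so the substrate removal rate is 1680 × 1299/1000 = 2183 kg BOD₅/d.
P_X = Y_obs · Q(S₀ − S) = 0.2643 × 2183 = 576.9 kg VSS/d.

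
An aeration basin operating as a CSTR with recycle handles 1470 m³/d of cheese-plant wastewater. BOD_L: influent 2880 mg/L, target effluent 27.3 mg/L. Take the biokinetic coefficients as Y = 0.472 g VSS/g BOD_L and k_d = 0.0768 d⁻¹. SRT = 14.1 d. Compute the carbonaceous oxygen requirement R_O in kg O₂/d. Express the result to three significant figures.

R_O ≈ 2840 kg O₂/d

Observed yield with endogenous decay: Y_obs = Y / (1 + k_d·θ_c) = 0.472 / (1 + 0.0768 × 14.1) = 0.472 / 2.083 = 0.2266 g VSS/g BOD_L.
ΔS = 2880 − 27.3 = 2853 mg/L, so the substrate removal rate is 1470 × 2853/1000 = 4193 kg BOD_L/d.
Biomass synthesised: P_X = Y_obs × 4193 = 950.3 kg VSS/d.
Carbonaceous O₂ demand = substrate oxidised − cell-mass equivalent = 4193 − 1.42 × 950.3 = 2844 kg O₂/d.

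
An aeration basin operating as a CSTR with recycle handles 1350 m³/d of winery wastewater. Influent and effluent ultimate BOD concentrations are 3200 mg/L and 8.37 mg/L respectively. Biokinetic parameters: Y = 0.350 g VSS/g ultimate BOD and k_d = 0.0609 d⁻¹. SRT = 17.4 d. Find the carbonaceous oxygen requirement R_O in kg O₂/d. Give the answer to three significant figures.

Correct the yield for decay: Y_obs = Y/(1 + k_d θ_c) = 0.350 / (1 + 0.0609 × 17.4) = 0.350 / 2.060 = 0.1699.
Q·(S₀ − S) = 1350 × (3200 − 8.37) × 10⁻³ = 4309 kg/d removed.
P_X = Y_obs·Q·(S₀ − S) = 0.1699 × 4309 = 732.2 kg VSS/d.
R_O = Q·(S₀ − S) − 1.42·P_X = 4309 − 1.42 × 732.2 = 3269 kg O₂/d.

R_O ≈ 3270 kg O₂/d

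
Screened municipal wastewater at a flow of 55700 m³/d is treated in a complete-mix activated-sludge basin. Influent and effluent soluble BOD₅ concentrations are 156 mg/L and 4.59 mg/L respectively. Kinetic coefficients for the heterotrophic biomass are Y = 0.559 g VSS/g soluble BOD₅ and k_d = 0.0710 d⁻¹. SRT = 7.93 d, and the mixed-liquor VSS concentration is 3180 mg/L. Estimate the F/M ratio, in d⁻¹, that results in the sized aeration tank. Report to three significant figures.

From the SRT design equation V = Y Q (S₀−S) θ_c / [X (1 + k_d θ_c)] = 0.559 × 55700 × (156 − 4.59) × 7.93 / [3180 × (1 + 0.0710 × 7.93)] = 3.74×10^7 / 4970 = 7521 m³.
Food-to-microorganism ratio F/M = Q S₀ / (V X) = 55700 × 156 / (7521 × 3180) = 0.3633 d⁻¹.

F/M ≈ 0.363 d⁻¹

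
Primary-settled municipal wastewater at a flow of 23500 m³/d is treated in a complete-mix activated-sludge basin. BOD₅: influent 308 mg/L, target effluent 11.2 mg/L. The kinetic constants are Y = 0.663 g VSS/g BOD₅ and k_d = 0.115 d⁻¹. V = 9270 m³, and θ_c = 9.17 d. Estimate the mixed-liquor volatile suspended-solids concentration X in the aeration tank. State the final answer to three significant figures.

Solving the biomass balance for X: X = Y Q (S₀−S) θ_c / [V (1+k_d θ_c)] = 0.663 × 23500 × (308 − 11.2) × 9.17 / [9270 × (1 + 0.115 × 9.17)] = 2226 mg/L.

X ≈ 2230 mg/L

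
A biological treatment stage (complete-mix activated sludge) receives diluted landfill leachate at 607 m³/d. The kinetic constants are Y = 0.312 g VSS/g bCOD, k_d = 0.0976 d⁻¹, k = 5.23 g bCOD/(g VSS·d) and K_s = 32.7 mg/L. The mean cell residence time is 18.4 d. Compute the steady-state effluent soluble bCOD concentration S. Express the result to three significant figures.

S ≈ 3.36 mg/L

For a completely mixed reactor with recycle the Lawrence–McCarty relation gives S = K_s·(1 + k_d·θ_c) / [θ_c·(Y·k − k_d) − 1] = 32.7 × (1 + 0.0976 × 18.4) / [18.4 × (0.312 × 5.23 − 0.0976) − 1] = 91.42 / 27.23 = 3.358 mg/L.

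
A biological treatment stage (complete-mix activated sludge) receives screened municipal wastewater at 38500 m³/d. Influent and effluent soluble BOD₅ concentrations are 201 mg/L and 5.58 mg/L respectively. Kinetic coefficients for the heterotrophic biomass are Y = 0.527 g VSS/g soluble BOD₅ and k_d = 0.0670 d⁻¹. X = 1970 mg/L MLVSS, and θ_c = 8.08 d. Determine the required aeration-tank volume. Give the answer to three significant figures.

V ≈ 10600 m³

Steady-state biomass mass balance: V·X·(1 + k_d·θ_c) = Y·Q·(S₀ − S)·θ_c, so V = 0.527 × 38500 × (201 − 5.58) × 8.08 / [1970 × (1 + 0.0670 × 8.08)] = 3.2×10^7 / 3036 = 10551 m³.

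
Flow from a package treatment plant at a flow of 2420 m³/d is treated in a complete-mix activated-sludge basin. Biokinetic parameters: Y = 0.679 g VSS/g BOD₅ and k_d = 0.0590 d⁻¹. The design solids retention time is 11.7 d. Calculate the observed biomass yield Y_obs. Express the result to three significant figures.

Observed yield with endogenous decay: Y_obs = Y / (1 + k_d·θ_c) = 0.679 / (1 + 0.0590 × 11.7) = 0.679 / 1.690 = 0.4017 g VSS/g BOD₅.

Y_obs ≈ 0.402 g VSS/g BOD₅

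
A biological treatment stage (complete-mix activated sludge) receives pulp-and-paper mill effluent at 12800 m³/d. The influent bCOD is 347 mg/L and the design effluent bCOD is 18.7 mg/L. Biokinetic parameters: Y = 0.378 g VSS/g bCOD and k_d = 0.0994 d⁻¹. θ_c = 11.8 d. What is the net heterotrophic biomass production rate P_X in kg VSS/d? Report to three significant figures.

P_X ≈ 731 kg VSS/d

Observed yield with endogenous decay: Y_obs = Y / (1 + k_d·θ_c) = 0.378 / (1 + 0.0994 × 11.8) = 0.378 / 2.173 = 0.1740 g VSS/g bCOD.
ΔS = 347 − 18.7 = 328.3 mg/L, so the substrate removal rate is 12800 × 328.3/1000 = 4202 kg bCOD/d.
Biomass produced: P_X = Y_obs·Q·ΔS = 0.1740 × 4202 ≈ 731.0 kg VSS/d.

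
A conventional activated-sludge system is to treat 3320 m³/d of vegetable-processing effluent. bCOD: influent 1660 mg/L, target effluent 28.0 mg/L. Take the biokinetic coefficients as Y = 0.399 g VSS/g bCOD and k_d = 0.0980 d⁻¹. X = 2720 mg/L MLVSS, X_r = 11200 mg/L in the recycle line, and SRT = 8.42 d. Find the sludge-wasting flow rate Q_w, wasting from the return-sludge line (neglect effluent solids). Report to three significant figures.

Steady-state biomass mass balance: V·X·(1 + k_d·θ_c) = Y·Q·(S₀ − S)·θ_c, so V = 0.399 × 3320 × (1660 − 28.0) × 8.42 / [2720 × (1 + 0.0980 × 8.42)] = 1.82×10^7 / 4964 = 3667 m³.
θ_c = V·X/(Q_w·X_r) when wasting from the recycle, so Q_w = V·X/(θ_c·X_r) = 3667 × 2720 / (8.42 × 11200) = 105.8 m³/d.

Q_w ≈ 106 m³/d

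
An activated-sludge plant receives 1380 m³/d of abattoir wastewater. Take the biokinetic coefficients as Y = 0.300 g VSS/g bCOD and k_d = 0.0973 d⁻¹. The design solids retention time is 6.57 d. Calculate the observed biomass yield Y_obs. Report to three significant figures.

Correct the yield for decay: Y_obs = Y/(1 + k_d θ_c) = 0.300 / (1 + 0.0973 × 6.57) = 0.300 / 1.639 = 0.1830.

Y_obs ≈ 0.183 g VSS/g bCOD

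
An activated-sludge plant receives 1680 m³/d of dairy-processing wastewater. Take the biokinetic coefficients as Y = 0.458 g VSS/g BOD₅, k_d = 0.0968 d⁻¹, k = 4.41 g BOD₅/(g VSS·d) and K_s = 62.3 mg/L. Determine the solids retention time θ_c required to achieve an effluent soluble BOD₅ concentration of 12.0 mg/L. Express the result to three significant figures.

θ_c ≈ 4.36 d

At the target effluent, Y k S/(K_s+S) = 0.458×4.41×12.0/74.30 = 0.3262 d⁻¹.
Then 1/θ_c = μ − k_d = 0.3262 − 0.0968 = 0.2294 d⁻¹, giving θ_c = 4.359 d.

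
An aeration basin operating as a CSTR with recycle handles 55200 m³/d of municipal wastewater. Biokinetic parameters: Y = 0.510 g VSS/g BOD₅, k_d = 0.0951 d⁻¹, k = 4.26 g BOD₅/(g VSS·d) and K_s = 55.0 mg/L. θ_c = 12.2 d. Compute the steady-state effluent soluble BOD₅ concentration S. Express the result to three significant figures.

S ≈ 4.88 mg/L

From the Monod/SRT balance for a CMAS, S = K_s·(1+k_d θ_c)/[θ_c·(Y k − k_d) − 1] = 55.0 × (1 + 0.0951 × 12.2) / [12.2 × (0.510 × 4.26 − 0.0951) − 1] = 118.8 / 24.35 = 4.880 mg/L.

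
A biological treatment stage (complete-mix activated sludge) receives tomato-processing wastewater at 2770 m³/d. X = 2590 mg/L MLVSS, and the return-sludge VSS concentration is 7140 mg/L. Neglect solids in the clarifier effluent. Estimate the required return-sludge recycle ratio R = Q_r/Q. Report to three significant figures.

R ≈ 0.569

Mass balance around the secondary clarifier (neglecting effluent solids): R = X / (X_r − X) = 2590 / (7140 − 2590) = 0.5692.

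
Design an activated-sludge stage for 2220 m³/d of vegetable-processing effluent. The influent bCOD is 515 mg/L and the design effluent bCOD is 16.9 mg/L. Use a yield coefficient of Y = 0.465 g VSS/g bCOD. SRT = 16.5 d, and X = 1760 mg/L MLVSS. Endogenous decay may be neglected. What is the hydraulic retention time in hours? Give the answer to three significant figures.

With k_d = 0 the design equation reduces to V = Y Q (S₀−S) θ_c / X = 0.465 × 2220 × (515 − 16.9) × 16.5 / 1760 = 4821 m³.
τ = V/Q = 4821/2220 = 2.171 d, or 52.11 h.

τ ≈ 52.1 h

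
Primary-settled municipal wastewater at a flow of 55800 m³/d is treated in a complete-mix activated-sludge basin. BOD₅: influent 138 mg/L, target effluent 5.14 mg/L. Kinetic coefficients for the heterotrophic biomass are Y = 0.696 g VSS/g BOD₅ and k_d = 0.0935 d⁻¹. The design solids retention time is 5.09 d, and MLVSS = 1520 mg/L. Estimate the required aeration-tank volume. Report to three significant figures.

V ≈ 11700 m³

Steady-state biomass mass balance: V·X·(1 + k_d·θ_c) = Y·Q·(S₀ − S)·θ_c, so V = 0.696 × 55800 × (138 − 5.14) × 5.09 / [1520 × (1 + 0.0935 × 5.09)] = 2.63×10^7 / 2243 = 11707 m³.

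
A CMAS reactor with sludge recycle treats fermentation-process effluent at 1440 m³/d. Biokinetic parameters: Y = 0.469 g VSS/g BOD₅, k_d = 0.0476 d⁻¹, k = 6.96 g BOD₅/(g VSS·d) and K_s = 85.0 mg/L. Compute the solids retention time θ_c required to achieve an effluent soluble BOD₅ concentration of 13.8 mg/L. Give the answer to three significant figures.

From 1/θ_c = Y·k·S/(K_s + S) − k_d: Y·k·S/(K_s+S) = 0.469 × 6.96 × 13.8 / (85.0 + 13.8) = 0.4559 d⁻¹.
1/θ_c = 0.4559 − 0.0476 = 0.4083 d⁻¹, so θ_c = 2.449 d.

θ_c ≈ 2.45 d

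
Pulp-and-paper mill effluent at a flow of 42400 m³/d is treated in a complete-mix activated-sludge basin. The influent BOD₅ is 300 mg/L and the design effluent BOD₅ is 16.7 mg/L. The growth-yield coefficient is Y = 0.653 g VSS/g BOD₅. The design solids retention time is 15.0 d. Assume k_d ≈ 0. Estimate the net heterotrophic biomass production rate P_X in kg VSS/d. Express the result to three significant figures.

P_X ≈ 7840 kg VSS/d

With endogenous decay neglected, the observed yield equals the true yield: Y_obs = Y = 0.653 g VSS/g BOD₅.
Mass of BOD₅ removed per day: Q(S₀ − S) = 42400 × 283.3 g/m³ = 12012 kg/d.
Net biomass production P_X = Y_obs × Q·(S₀ − S) = 0.6530 × 12012 = 7844 kg VSS/d.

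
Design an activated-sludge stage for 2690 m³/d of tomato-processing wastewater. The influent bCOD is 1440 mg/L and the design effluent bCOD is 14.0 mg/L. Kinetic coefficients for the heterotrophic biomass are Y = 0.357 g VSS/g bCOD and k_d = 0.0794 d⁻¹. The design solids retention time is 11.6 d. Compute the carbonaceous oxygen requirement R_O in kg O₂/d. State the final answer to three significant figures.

R_O ≈ 2820 kg O₂/d

Y_obs = Y / (1 + k_d θ_c) = 0.357 / (1 + 0.0794 × 11.6) = 0.357 / 1.921 = 0.1858.
Q·(S₀ − S) = 2690 × (1440 − 14.0) × 10⁻³ = 3836 kg/d removed.
Net sludge production P_X = 0.1858 × 3836 = 712.9 kg VSS/d.
R_O = Q·ΔS − 1.42 P_X = 3836 − 1012 = 2824 kg O₂/d.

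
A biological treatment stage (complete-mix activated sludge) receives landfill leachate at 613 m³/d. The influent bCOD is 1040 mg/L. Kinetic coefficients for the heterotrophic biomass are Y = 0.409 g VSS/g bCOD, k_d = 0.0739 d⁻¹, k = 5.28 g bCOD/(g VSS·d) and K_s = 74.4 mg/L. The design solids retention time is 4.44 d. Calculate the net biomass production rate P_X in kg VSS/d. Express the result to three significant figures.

For a completely mixed reactor with recycle the Lawrence–McCarty relation gives S = K_s·(1 + k_d·θ_c) / [θ_c·(Y·k − k_d) − 1] = 74.4 × (1 + 0.0739 × 4.44) / [4.44 × (0.409 × 5.28 − 0.0739) − 1] = 98.81 / 8.260 = 11.96 mg/L.
The observed yield is Y_obs = Y/(1 + k_d·θ_c) = 0.409 / (1 + 0.0739 × 4.44) = 0.409 / 1.328 = 0.3080 g VSS per g bCOD removed.
Mass of bCOD removed per day: Q(S₀ − S) = 613 × 1028 g/m³ = 630.2 kg/d.
So the net sludge growth is P_X = 0.3080 × 630.2 = 194.1 kg VSS/d.

P_X ≈ 194 kg VSS/d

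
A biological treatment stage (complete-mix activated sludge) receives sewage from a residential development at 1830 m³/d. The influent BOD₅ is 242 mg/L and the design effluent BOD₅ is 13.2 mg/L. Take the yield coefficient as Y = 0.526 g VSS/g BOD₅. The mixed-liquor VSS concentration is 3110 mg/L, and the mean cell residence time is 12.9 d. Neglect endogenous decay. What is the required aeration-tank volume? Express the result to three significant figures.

With k_d = 0 the design equation reduces to V = Y Q (S₀−S) θ_c / X = 0.526 × 1830 × (242 − 13.2) × 12.9 / 3110 = 913.5 m³.

V ≈ 914 m³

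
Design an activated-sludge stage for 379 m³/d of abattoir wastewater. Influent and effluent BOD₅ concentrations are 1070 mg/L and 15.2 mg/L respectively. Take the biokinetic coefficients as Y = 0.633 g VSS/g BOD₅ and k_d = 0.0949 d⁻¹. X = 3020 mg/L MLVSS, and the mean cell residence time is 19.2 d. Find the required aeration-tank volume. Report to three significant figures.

V ≈ 570 m³

From the SRT design equation V = Y Q (S₀−S) θ_c / [X (1 + k_d θ_c)] = 0.633 × 379 × (1070 − 15.2) × 19.2 / [3020 × (1 + 0.0949 × 19.2)] = 4.86×10^6 / 8523 = 570.1 m³.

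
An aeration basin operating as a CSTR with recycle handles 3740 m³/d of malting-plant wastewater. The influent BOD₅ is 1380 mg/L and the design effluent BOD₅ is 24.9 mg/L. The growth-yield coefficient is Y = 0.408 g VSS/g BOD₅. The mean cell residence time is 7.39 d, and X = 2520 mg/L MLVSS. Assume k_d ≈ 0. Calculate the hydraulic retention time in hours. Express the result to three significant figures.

τ ≈ 38.9 h

V·X = Y·Q·ΔS·θ_c gives V = 0.408 × 3740 × (1380 − 24.9) × 7.39 / 2520 = 6064 m³.
τ = V/Q = 6064/3740 = 1.621 d, or 38.91 h.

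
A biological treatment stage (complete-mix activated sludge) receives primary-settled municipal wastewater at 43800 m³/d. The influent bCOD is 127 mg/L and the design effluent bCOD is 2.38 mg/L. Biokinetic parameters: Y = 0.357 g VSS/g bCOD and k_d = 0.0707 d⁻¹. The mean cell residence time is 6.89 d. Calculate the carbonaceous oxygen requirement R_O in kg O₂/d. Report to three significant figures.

The observed yield is Y_obs = Y/(1 + k_d·θ_c) = 0.357 / (1 + 0.0707 × 6.89) = 0.357 / 1.487 = 0.2401 g VSS per g bCOD removed.
ΔS = 127 − 2.38 = 124.6 mg/L, so the substrate removal rate is 43800 × 124.6/1000 = 5458 kg bCOD/d.
Net sludge production P_X = 0.2401 × 5458 = 1310 kg VSS/d.
R_O = Q·(S₀ − S) − 1.42·P_X = 5458 − 1.42 × 1310 = 3598 kg O₂/d.

R_O ≈ 3600 kg O₂/d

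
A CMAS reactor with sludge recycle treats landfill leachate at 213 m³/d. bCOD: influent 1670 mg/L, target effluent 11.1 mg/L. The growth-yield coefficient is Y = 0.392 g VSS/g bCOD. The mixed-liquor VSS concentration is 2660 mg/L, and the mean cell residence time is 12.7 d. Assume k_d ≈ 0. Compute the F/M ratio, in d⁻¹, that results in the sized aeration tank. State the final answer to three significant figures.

F/M ≈ 0.202 d⁻¹

V·X = Y·Q·ΔS·θ_c gives V = 0.392 × 213 × (1670 − 11.1) × 12.7 / 2660 = 661.3 m³.
F/M = applied load / biomass = Q·S₀/(V·X) = 213 × 1670 / (661.3 × 2660) = 0.2022 d⁻¹.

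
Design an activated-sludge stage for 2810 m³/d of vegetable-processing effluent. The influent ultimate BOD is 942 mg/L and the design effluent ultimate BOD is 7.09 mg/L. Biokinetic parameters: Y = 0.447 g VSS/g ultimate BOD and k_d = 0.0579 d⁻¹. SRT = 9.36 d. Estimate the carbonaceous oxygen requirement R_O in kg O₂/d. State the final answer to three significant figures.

R_O ≈ 1550 kg O₂/d

Observed yield with endogenous decay: Y_obs = Y / (1 + k_d·θ_c) = 0.447 / (1 + 0.0579 × 9.36) = 0.447 / 1.542 = 0.2899 g VSS/g ultimate BOD.
ΔS = 942 − 7.09 = 934.9 mg/L, so the substrate removal rate is 2810 × 934.9/1000 = 2627 kg ultimate BOD/d.
Biomass synthesised: P_X = Y_obs × 2627 = 761.6 kg VSS/d.
R_O = Q·(S₀ − S) − 1.42·P_X = 2627 − 1.42 × 761.6 = 1546 kg O₂/d.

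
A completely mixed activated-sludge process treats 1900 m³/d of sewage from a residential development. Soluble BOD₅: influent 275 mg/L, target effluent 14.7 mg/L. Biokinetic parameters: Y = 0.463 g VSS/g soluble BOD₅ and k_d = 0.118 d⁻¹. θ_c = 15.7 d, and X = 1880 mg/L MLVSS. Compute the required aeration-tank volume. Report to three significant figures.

Steady-state biomass mass balance: V·X·(1 + k_d·θ_c) = Y·Q·(S₀ − S)·θ_c, so V = 0.463 × 1900 × (275 − 14.7) × 15.7 / [1880 × (1 + 0.118 × 15.7)] = 3.6×10^6 / 5363 = 670.4 m³.

V ≈ 670 m³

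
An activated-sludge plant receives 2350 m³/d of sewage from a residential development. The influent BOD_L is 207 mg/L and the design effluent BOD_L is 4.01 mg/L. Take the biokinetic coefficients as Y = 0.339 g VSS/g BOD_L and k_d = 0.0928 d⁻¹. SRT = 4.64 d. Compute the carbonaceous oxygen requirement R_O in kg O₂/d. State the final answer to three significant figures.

Observed yield with endogenous decay: Y_obs = Y / (1 + k_d·θ_c) = 0.339 / (1 + 0.0928 × 4.64) = 0.339 / 1.431 = 0.2370 g VSS/g BOD_L.
Mass of BOD_L removed per day: Q(S₀ − S) = 2350 × 203.0 g/m³ = 477.0 kg/d.
Biomass synthesised: P_X = Y_obs × 477.0 = 113.0 kg VSS/d.
Carbonaceous O₂ demand = substrate oxidised − cell-mass equivalent = 477.0 − 1.42 × 113.0 = 316.5 kg O₂/d.

R_O ≈ 317 kg O₂/d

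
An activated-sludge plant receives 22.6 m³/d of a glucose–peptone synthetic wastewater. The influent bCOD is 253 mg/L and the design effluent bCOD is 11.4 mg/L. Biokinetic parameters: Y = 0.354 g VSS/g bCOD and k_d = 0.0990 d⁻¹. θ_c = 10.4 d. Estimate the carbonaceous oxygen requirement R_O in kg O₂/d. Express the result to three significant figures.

Observed yield with endogenous decay: Y_obs = Y / (1 + k_d·θ_c) = 0.354 / (1 + 0.0990 × 10.4) = 0.354 / 2.030 = 0.1744 g VSS/g bCOD.
Substrate removed = Q·(S₀ − S) = 22.6 m³/d × (253 − 11.4) g/m³ = 5.46×10^3 g/d = 5.460 kg/d.
P_X = Y_obs·Q·(S₀ − S) = 0.1744 × 5.460 = 0.9524 kg VSS/d.
Carbonaceous O₂ demand = substrate oxidised − cell-mass equivalent = 5.460 − 1.42 × 0.9524 = 4.108 kg O₂/d.

R_O ≈ 4.11 kg O₂/d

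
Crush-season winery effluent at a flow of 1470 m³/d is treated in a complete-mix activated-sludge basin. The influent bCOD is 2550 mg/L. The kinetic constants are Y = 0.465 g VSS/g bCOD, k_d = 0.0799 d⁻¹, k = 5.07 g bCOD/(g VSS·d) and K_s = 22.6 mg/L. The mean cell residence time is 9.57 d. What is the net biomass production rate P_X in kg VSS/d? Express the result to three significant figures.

From the Monod/SRT balance for a CMAS, S = K_s·(1+k_d θ_c)/[θ_c·(Y k − k_d) − 1] = 22.6 × (1 + 0.0799 × 9.57) / [9.57 × (0.465 × 5.07 − 0.0799) − 1] = 39.88 / 20.80 = 1.918 mg/L.
Correct the yield for decay: Y_obs = Y/(1 + k_d θ_c) = 0.465 / (1 + 0.0799 × 9.57) = 0.465 / 1.765 = 0.2635.
Mass of bCOD removed per day: Q(S₀ − S) = 1470 × 2548 g/m³ = 3746 kg/d.
Net biomass production P_X = Y_obs × Q·(S₀ − S) = 0.2635 × 3746 = 987.0 kg VSS/d.

P_X ≈ 987 kg VSS/d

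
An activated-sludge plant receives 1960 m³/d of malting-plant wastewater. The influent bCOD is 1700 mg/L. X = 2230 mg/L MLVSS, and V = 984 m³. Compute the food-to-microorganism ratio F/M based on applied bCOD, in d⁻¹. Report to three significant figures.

F/M = Q·S₀ / (V·X) = 1960 × 1700 / (984.0 × 2230) = 1.518 g bCOD·(g VSS·d)⁻¹.

F/M ≈ 1.52 d⁻¹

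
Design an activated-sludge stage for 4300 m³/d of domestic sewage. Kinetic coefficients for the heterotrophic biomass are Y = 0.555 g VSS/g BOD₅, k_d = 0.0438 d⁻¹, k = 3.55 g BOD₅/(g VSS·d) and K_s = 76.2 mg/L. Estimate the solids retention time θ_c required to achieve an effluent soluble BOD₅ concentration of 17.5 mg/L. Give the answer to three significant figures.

θ_c ≈ 3.08 d

At the target effluent, Y k S/(K_s+S) = 0.555×3.55×17.5/93.70 = 0.3680 d⁻¹.
1/θ_c = 0.3680 − 0.0438 = 0.3242 d⁻¹, so θ_c = 3.085 d.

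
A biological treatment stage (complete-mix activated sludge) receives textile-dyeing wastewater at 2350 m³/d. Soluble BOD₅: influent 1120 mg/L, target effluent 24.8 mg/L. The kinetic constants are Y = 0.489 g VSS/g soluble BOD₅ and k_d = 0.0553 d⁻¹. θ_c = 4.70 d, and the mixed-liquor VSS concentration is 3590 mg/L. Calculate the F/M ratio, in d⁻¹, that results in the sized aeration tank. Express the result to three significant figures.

Rearranging the biomass balance for a CMAS with decay, V = Y·Q·ΔS·θ_c / [X·(1+k_d θ_c)] = 0.489 × 2350 × (1120 − 24.8) × 4.70 / [3590 × (1 + 0.0553 × 4.70)] = 5.92×10^6 / 4523 = 1308 m³.
Food-to-microorganism ratio F/M = Q S₀ / (V X) = 2350 × 1120 / (1308 × 3590) = 0.5606 d⁻¹.

F/M ≈ 0.561 d⁻¹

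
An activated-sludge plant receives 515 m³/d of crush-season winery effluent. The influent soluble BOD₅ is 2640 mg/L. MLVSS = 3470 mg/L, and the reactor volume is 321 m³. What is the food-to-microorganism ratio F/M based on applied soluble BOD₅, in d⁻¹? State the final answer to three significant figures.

F/M = Q·S₀ / (V·X) = 515 × 2640 / (321.0 × 3470) = 1.221 g soluble BOD₅·(g VSS·d)⁻¹.

F/M ≈ 1.22 d⁻¹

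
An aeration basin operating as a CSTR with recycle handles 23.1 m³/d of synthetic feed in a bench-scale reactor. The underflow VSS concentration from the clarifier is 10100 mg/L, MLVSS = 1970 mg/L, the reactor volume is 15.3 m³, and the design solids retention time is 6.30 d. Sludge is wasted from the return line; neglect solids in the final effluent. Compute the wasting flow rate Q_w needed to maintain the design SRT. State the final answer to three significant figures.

Q_w ≈ 0.474 m³/d

Wasting from the return line (neglecting effluent solids): Q_w = V·X / (θ_c·X_r) = 15.30 × 1970 / (6.30 × 10100) = 0.4737 m³/d.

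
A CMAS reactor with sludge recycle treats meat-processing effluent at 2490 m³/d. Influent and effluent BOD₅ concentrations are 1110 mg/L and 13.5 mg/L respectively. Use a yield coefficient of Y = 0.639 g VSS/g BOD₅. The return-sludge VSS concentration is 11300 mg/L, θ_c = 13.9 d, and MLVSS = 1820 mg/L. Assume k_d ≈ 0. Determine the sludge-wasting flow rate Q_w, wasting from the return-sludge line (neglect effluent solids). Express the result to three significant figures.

Biomass mass balance (decay neglected): V·X = Y·Q·(S₀ − S)·θ_c, so V = 0.639 × 2490 × (1110 − 13.5) × 13.9 / 1820 = 13325 m³.
θ_c = V·X/(Q_w·X_r) when wasting from the recycle, so Q_w = V·X/(θ_c·X_r) = 13325 × 1820 / (13.9 × 11300) = 154.4 m³/d.

Q_w ≈ 154 m³/d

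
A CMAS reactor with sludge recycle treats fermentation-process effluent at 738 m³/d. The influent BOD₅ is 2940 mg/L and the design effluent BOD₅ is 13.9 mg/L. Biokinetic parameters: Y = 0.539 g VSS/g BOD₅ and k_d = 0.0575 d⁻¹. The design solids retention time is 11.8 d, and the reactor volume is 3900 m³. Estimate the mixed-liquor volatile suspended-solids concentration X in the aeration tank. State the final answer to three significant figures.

X ≈ 2100 mg/L

X = Y·Q·ΔS·θ_c / [V·(1 + k_d θ_c)] = 0.539 × 738 × (2940 − 13.9) × 11.8 / [3900 × (1 + 0.0575 × 11.8)] = 2098 mg/L.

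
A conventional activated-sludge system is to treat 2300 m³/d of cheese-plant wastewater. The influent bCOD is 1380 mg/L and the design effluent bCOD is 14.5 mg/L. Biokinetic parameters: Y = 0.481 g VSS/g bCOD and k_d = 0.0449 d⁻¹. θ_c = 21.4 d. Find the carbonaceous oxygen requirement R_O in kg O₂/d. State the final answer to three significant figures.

R_O ≈ 2050 kg O₂/d

The observed yield is Y_obs = Y/(1 + k_d·θ_c) = 0.481 / (1 + 0.0449 × 21.4) = 0.481 / 1.961 = 0.2453 g VSS per g bCOD removed.
Q·(S₀ − S) = 2300 × (1380 − 14.5) × 10⁻³ = 3141 kg/d removed.
Biomass synthesised: P_X = Y_obs × 3141 = 770.4 kg VSS/d.
R_O = Q·(S₀ − S) − 1.42·P_X = 3141 − 1.42 × 770.4 = 2047 kg O₂/d.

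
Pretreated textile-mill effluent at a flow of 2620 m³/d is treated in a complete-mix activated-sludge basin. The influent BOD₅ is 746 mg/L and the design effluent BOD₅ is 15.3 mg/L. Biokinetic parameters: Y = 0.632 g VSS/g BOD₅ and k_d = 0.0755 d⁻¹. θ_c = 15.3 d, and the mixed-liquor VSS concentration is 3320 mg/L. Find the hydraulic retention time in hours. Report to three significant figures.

τ ≈ 23.7 h

Rearranging the biomass balance for a CMAS with decay, V = Y·Q·ΔS·θ_c / [X·(1+k_d θ_c)] = 0.632 × 2620 × (746 − 15.3) × 15.3 / [3320 × (1 + 0.0755 × 15.3)] = 1.85×10^7 / 7155 = 2587 m³.
HRT = V/Q = 2587 m³ / 2620 m³·d⁻¹ = 0.9875 d × 24 = 23.70 h.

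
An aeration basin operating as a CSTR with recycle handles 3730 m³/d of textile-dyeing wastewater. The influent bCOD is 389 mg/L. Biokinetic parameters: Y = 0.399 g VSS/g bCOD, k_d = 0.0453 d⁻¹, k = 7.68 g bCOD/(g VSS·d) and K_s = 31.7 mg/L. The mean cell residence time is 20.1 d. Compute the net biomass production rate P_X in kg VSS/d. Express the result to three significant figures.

For a completely mixed reactor with recycle the Lawrence–McCarty relation gives S = K_s·(1 + k_d·θ_c) / [θ_c·(Y·k − k_d) − 1] = 31.7 × (1 + 0.0453 × 20.1) / [20.1 × (0.399 × 7.68 − 0.0453) − 1] = 60.56 / 59.68 = 1.015 mg/L.
Correct the yield for decay: Y_obs = Y/(1 + k_d θ_c) = 0.399 / (1 + 0.0453 × 20.1) = 0.399 / 1.911 = 0.2088.
Substrate removed = Q·(S₀ − S) = 3730 m³/d × (389 − 1.01) g/m³ = 1.45×10^6 g/d = 1447 kg/d.
So the net sludge growth is P_X = 0.2088 × 1447 = 302.2 kg VSS/d.

P_X ≈ 302 kg VSS/d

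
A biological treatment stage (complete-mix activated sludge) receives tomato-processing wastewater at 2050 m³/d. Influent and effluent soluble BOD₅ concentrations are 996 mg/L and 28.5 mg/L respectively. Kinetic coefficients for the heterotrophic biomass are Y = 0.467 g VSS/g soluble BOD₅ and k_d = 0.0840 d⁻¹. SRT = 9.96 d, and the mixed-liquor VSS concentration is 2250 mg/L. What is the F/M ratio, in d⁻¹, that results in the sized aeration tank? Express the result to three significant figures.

Steady-state biomass mass balance: V·X·(1 + k_d·θ_c) = Y·Q·(S₀ − S)·θ_c, so V = 0.467 × 2050 × (996 − 28.5) × 9.96 / [2250 × (1 + 0.0840 × 9.96)] = 9.23×10^6 / 4132 = 2232 m³.
F/M = Q·S₀ / (V·X) = 2050 × 996 / (2232 × 2250) = 0.4065 g soluble BOD₅·(g VSS·d)⁻¹.

F/M ≈ 0.406 d⁻¹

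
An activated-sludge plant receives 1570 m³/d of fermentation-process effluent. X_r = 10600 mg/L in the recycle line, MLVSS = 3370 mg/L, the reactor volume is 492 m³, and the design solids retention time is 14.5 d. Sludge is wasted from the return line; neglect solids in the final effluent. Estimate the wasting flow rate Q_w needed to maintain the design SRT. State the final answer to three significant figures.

Q_w ≈ 10.8 m³/d

Q_w = (V·X)/(θ_c X_r) = 492.0 × 3370 / (14.5 × 10600) = 10.79 m³/d.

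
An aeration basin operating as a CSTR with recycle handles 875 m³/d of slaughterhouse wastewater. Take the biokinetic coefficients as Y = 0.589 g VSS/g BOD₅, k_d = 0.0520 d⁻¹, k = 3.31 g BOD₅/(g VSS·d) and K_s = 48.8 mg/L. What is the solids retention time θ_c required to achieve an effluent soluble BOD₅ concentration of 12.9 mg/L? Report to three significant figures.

θ_c ≈ 2.81 d

Specific growth rate at S = 12.9 mg/L: μ = YkS/(K_s+S) = 0.589·3.31·12.9/(48.8+12.9) = 0.4076 d⁻¹.
1/θ_c = 0.4076 − 0.0520 = 0.3556 d⁻¹, so θ_c = 2.812 d.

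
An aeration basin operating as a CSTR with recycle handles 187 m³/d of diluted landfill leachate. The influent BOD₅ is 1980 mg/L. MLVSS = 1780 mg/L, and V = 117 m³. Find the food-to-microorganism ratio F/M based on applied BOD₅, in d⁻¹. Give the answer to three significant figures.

Food-to-microorganism ratio F/M = Q S₀ / (V X) = 187 × 1980 / (117.0 × 1780) = 1.778 d⁻¹.

F/M ≈ 1.78 d⁻¹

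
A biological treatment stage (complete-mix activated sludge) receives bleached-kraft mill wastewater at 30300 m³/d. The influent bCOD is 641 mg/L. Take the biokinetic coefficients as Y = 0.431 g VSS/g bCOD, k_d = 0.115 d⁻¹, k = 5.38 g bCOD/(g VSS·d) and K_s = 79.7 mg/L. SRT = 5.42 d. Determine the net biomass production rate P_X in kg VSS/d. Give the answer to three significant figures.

For a completely mixed reactor with recycle the Lawrence–McCarty relation gives S = K_s·(1 + k_d·θ_c) / [θ_c·(Y·k − k_d) − 1] = 79.7 × (1 + 0.115 × 5.42) / [5.42 × (0.431 × 5.38 − 0.115) − 1] = 129.4 / 10.94 = 11.82 mg/L.
The observed yield is Y_obs = Y/(1 + k_d·θ_c) = 0.431 / (1 + 0.115 × 5.42) = 0.431 / 1.623 = 0.2655 g VSS per g bCOD removed.
ΔS = 641 − 11.8 = 629.2 mg/L, so the substrate removal rate is 30300 × 629.2/1000 = 19065 kg bCOD/d.
Net biomass production P_X = Y_obs × Q·(S₀ − S) = 0.2655 × 19065 = 5062 kg VSS/d.

P_X ≈ 5060 kg VSS/d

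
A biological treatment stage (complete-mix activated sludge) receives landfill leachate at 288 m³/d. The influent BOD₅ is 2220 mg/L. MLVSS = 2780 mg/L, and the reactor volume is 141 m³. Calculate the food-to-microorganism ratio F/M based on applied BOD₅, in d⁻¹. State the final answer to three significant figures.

F/M = applied load / biomass = Q·S₀/(V·X) = 288 × 2220 / (141.0 × 2780) = 1.631 d⁻¹.

F/M ≈ 1.63 d⁻¹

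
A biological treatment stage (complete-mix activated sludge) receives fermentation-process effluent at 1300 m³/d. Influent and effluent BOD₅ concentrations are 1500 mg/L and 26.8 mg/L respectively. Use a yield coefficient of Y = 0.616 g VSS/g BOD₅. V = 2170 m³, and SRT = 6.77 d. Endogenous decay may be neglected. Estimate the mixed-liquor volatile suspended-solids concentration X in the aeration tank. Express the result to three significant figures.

X ≈ 3680 mg/L

From V·X = Y·Q·(S₀ − S)·θ_c (decay neglected): X = 0.616 × 1300 × (1500 − 26.8) × 6.77 / 2170 = 3681 mg/L.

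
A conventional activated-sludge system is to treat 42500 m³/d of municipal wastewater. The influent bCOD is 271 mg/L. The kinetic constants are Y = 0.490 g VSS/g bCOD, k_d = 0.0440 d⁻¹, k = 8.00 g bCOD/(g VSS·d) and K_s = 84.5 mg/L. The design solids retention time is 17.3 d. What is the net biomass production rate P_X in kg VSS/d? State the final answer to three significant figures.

P_X ≈ 3180 kg VSS/d

Effluent substrate depends only on kinetics and SRT: S = K_s(1 + k_d θ_c) / [θ_c(Yk − k_d) − 1] = 84.5 × (1 + 0.0440 × 17.3) / [17.3 × (0.490 × 8.00 − 0.0440) − 1] = 148.8 / 66.05 = 2.253 mg/L.
Correct the yield for decay: Y_obs = Y/(1 + k_d θ_c) = 0.490 / (1 + 0.0440 × 17.3) = 0.490 / 1.761 = 0.2782.
Mass of bCOD removed per day: Q(S₀ − S) = 42500 × 268.8 g/m³ = 11422 kg/d.
Biomass produced: P_X = Y_obs·Q·ΔS = 0.2782 × 11422 ≈ 3178 kg VSS/d.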